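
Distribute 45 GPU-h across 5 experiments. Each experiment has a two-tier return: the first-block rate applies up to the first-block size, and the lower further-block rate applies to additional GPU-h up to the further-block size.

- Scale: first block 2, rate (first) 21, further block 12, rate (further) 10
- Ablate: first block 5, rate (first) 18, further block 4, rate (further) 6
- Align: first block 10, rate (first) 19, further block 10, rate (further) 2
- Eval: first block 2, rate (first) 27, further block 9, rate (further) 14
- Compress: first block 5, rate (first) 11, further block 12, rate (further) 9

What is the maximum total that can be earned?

677

Rank every tier by rate: Eval/T1 27 > Scale/T1 21 > Align/T1 19 > Ablate/T1 18 > Eval/T2 14 > Compress/T1 11 > Scale/T2 10 > Compress/T2 9 > Ablate/T2 6 > Align/T2 2.
Eval T1 at 27: fill all 2 → 43 left.
Scale/T1 (21): +2 → 41 left.
Align T1 at 19: fill all 10 → 31 left.
Ablate T1 at 18: fill all 5 → 26 left.
Fill Eval T2 block (9 at 14) → 17 left.
Fill Compress T1 block (5 at 11) → 12 left.
Scale T2 at 10: fill all 12 → 0 left.
Total = 27×2 + 21×2 + 19×10 + 18×5 + 14×9 + 11×5 + 10×12 = 677.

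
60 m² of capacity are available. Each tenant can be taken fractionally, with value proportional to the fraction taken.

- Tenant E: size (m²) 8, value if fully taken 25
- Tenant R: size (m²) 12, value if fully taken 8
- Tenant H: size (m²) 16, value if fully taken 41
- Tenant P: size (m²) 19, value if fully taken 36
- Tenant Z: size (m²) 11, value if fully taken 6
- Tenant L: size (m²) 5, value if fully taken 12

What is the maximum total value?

Best value per unit of size first: Tenant E 25/8≈3.12, Tenant H 41/16≈2.56, Tenant L 12/5≈2.4, Tenant P 36/19≈1.89, Tenant R 8/12≈0.667, Tenant Z 6/11≈0.545.
Take all of Tenant E (8 m², value 25) → 52 m² left.
Take all of Tenant H (16 m², value 41) → 36 m² left.
Tenant L: take in full, 5 m² for value 12 → 31 left.
All 19 m² of Tenant P fit (value 36) → 12 remain.
All 12 m² of Tenant R fit (value 8) → 0 remain.
Total value = 122.

122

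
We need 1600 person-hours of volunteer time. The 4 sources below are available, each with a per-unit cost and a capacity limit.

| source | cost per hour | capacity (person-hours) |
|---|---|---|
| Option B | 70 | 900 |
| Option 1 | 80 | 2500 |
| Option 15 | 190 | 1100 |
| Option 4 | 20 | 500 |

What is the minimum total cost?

89000

Cheapest first:
Take 500 from Option 4 at 20 → need 1100 more.
Take 900 from Option B at 70 → need 200 more.
Take 200 from Option 1 at 80 to finish.
Option 15: unused.
Cost = 500×20 + 900×70 + 200×80 = 89000.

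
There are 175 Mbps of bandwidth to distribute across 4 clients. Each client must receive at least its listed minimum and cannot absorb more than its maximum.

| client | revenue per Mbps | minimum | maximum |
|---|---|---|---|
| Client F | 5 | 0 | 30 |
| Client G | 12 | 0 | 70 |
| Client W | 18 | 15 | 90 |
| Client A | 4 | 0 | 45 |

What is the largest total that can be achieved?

Meeting every minimum uses 0+0+15+0 = 15 Mbps, leaving 160.
Rank by revenue per Mbps: Client W 18 > Client G 12 > Client F 5 > Client A 4.
Client W: +75 to 90 (cap) → 85 left.
Client G: +70 to 70 (cap) → 15 left.
Client F: +15 (room for 30) → 15. Pool exhausted.
Total = 5×15 + 12×70 + 18×90 = 2535.

2535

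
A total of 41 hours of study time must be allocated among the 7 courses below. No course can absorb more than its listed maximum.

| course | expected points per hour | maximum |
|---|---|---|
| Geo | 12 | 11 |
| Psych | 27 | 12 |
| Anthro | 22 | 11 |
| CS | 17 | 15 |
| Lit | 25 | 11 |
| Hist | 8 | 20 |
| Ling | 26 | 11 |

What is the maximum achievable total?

1039

Rank by expected points per hour: Psych 27 > Ling 26 > Lit 25 > Anthro 22 > CS 17 > Geo 12 > Hist 8.
Psych: +12 to 12 (cap) — 29 left.
Give Ling 11 to hit its cap of 11 — 18 left.
Lit takes 11 to reach its cap of 11 — 7 left.
Anthro has room for 11 but only 7 remain, so it gets 7.
Total = 27×12 + 22×7 + 25×11 + 26×11 = 1039.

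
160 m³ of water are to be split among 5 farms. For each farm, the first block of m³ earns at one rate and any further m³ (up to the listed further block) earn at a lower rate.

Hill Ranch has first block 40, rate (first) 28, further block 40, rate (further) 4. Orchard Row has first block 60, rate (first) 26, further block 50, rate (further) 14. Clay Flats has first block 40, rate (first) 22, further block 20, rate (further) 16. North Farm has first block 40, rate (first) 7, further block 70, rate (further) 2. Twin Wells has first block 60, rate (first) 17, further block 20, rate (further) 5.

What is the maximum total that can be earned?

3900

Rank every tier by rate: Hill Ranch/first 28 > Orchard Row/first 26 > Clay Flats/first 22 > Twin Wells/first 17 > Clay Flats/second 16 > Orchard Row/second 14 > North Farm/first 7 > Twin Wells/second 5 > Hill Ranch/second 4 > North Farm/second 2.
Hill Ranch first at 28: fill all 40 ; 120 left.
Orchard Row/first (26): +60 ; 60 left.
Clay Flats/first (22): +40 ; 20 left.
Twin Wells/first: +20 of 60 at 17; pool empty.
Total = 28×40 + 26×60 + 22×40 + 17×20 = 3900.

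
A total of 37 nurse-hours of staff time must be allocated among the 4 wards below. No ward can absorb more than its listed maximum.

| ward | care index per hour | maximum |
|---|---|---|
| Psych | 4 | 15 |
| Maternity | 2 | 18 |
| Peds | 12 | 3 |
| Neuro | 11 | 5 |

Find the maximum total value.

179

Highest care index per hour first: Peds 12 > Neuro 11 > Psych 4 > Maternity 2.
Give Peds 3 to hit its cap of 3 ; 34 left.
Neuro: +5 to 5 (cap) ; 29 left.
Psych: +15 to 15 (cap) ; 14 left.
Maternity has room for 18 but only 14 remain, so it gets 14.
Total = 4×15 + 2×14 + 12×3 + 11×5 = 179.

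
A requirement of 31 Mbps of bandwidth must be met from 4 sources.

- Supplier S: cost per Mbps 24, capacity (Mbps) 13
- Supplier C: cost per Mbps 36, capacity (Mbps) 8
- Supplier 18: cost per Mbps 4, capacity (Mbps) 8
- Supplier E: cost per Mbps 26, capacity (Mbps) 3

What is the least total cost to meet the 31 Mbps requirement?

674

Use sources in increasing cost order.
Supplier 18 (4): use full 8 → 23 Mbps to go.
Take 13 from Supplier S at 24 → need 10 more.
Supplier E (26): use full 3 → 7 Mbps to go.
Supplier C (36): take the remaining 7 → done.
Cost = 8×4 + 13×24 + 3×26 + 7×36 = 674.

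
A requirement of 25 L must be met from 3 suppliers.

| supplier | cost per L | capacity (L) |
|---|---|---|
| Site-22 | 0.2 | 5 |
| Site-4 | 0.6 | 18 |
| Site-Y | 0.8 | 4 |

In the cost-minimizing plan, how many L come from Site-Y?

Use suppliers in increasing cost order.
Take 5 from Site-22 at 0.2 — need 20 more.
Site-4 (0.6): use full 18 — 2 L to go.
Site-Y at 0.8: take 2 of its 4 — requirement met.

2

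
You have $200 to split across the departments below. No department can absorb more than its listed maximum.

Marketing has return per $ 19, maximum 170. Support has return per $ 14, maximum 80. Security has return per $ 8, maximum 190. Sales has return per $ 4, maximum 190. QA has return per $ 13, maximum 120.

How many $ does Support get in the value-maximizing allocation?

Rank by return per $: Marketing 19 > Support 14 > QA 13 > Security 8 > Sales 4.
Marketing: +170 to 170 (cap) → 30 left.
Support: +30 (room for 80) → 30. Pool exhausted.

30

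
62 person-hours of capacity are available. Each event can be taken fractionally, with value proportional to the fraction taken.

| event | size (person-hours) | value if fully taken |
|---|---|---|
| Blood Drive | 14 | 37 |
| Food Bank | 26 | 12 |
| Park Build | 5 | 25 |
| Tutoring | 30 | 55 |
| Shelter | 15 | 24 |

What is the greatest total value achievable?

Best value per unit of size first: Park Build 25/5≈5, Blood Drive 37/14≈2.64, Tutoring 55/30≈1.83, Shelter 24/15≈1.6, Food Bank 12/26≈0.462.
Park Build: take in full, 5 person-hours for value 25 → 57 left.
Blood Drive: take in full, 14 person-hours for value 37 → 43 left.
All 30 person-hours of Tutoring fit (value 55) → 13 remain.
Only 13 person-hours remain; take 13/15 of Shelter for value 24×13/15 = 20.8.
Total value = 137.8.

137.8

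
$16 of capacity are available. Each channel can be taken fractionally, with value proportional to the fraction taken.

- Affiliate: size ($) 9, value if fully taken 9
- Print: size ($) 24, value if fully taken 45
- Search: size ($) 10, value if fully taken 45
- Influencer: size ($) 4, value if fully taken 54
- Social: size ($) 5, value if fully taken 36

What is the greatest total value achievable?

121.5

Best value per unit of size first: Influencer 54/4≈13.5, Social 36/5≈7.2, Search 45/10≈4.5, Print 45/24≈1.88, Affiliate 9/9≈1.
Influencer: take in full, 4 $ for value 54 — 12 left.
Social: take in full, 5 $ for value 36 — 7 left.
Only 7 $ remain; take 7/10 of Search for value 45×7/10 = 31.5.
Total value = 121.5.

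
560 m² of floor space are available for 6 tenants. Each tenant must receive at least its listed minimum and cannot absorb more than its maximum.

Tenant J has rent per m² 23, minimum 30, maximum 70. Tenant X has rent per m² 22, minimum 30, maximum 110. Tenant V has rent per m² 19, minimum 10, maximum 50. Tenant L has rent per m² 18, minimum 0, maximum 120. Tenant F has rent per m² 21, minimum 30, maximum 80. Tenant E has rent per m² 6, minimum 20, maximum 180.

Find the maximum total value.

Meeting every minimum uses 30+30+10+0+30+20 = 120 m², leaving 440.
Order the tenants by rent per m²: Tenant J 23 > Tenant X 22 > Tenant F 21 > Tenant V 19 > Tenant L 18 > Tenant E 6.
Tenant J takes 40 more to reach its cap of 70 → 400 left.
Tenant X: +80 to 110 (cap) → 320 left.
Tenant F takes 50 more to reach its cap of 80 → 270 left.
Give Tenant V 40 more to hit its cap of 50 → 230 left.
Give Tenant L 120 more to hit its cap of 120 → 110 left.
Only 110 left; Tenant E takes them to reach 130.
Total = 23×70 + 22×110 + 19×50 + 18×120 + 21×80 + 6×130 = 9600.

9600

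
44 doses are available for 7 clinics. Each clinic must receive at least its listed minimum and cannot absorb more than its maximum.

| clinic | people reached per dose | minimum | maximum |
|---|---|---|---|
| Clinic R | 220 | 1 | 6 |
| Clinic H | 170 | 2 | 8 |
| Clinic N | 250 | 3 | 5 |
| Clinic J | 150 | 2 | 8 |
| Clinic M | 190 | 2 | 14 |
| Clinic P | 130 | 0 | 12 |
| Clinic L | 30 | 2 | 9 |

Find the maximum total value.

7980

Meeting every minimum uses 1+2+3+2+2+0+2 = 12 doses, leaving 32.
Order the clinics by people reached per dose: Clinic N 250 > Clinic R 220 > Clinic M 190 > Clinic H 170 > Clinic J 150 > Clinic P 130 > Clinic L 30.
Clinic N takes 2 more to reach its cap of 5 → 30 left.
Clinic R: +5 to 6 (cap) → 25 left.
Give Clinic M 12 more to hit its cap of 14 → 13 left.
Give Clinic H 6 more to hit its cap of 8 → 7 left.
Clinic J: +6 to 8 (cap) → 1 left.
Only 1 left; Clinic P takes them to reach 1.
Total = 220×6 + 170×8 + 250×5 + 150×8 + 190×14 + 130×1 + 30×2 = 7980.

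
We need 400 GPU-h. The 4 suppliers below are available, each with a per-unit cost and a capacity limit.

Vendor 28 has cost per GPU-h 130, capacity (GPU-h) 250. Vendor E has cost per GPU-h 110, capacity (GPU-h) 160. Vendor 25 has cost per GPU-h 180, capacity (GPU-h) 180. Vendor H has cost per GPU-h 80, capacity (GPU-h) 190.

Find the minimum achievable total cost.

39300

Fill from the cheapest supplier first.
Vendor H (80): use full 190 ; 210 GPU-h to go.
Vendor E at 110: take all 160 GPU-h ; 50 still needed.
Vendor 28 at 130: take 50 of its 250 ; requirement met.
Vendor 25: unused.
Cost = 190×80 + 160×110 + 50×130 = 39300.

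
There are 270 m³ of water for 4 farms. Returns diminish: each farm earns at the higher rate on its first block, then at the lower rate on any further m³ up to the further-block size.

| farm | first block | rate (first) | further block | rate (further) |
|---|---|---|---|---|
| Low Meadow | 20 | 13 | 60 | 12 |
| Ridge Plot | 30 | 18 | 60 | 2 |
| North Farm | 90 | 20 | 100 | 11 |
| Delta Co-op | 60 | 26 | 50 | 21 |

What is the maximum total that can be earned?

5450

Treat each block as its own option and order by rate: Delta Co-op/tier1 26 > Delta Co-op/tier2 21 > North Farm/tier1 20 > Ridge Plot/tier1 18 > Low Meadow/tier1 13 > Low Meadow/tier2 12 > North Farm/tier2 11 > Ridge Plot/tier2 2.
Fill Delta Co-op tier1 block (60 at 26) — 210 left.
Delta Co-op/tier2 (21): +50 — 160 left.
North Farm/tier1 (20): +90 — 70 left.
Ridge Plot/tier1 (18): +30 — 40 left.
Low Meadow tier1 at 13: fill all 20 — 20 left.
Low Meadow/tier2: +20 of 60 at 12; pool empty.
Total = 26×60 + 21×50 + 20×90 + 18×30 + 13×20 + 12×20 = 5450.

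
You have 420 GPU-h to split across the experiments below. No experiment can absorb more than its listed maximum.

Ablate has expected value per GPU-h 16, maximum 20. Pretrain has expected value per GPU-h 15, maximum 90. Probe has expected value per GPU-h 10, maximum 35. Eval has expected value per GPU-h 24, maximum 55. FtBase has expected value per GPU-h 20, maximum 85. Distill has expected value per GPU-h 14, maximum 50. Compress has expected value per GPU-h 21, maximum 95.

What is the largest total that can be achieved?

7635

Highest expected value per GPU-h first: Eval 24 > Compress 21 > FtBase 20 > Ablate 16 > Pretrain 15 > Distill 14 > Probe 10.
Give Eval 55 to hit its cap of 55 — 365 left.
Compress: +95 to 95 (cap) — 270 left.
FtBase: +85 to 85 (cap) — 185 left.
Give Ablate 20 to hit its cap of 20 — 165 left.
Pretrain: +90 to 90 (cap) — 75 left.
Give Distill 50 to hit its cap of 50 — 25 left.
Probe has room for 35 but only 25 remain, so it gets 25.
Total = 16×20 + 15×90 + 10×25 + 24×55 + 20×85 + 14×50 + 21×95 = 7635.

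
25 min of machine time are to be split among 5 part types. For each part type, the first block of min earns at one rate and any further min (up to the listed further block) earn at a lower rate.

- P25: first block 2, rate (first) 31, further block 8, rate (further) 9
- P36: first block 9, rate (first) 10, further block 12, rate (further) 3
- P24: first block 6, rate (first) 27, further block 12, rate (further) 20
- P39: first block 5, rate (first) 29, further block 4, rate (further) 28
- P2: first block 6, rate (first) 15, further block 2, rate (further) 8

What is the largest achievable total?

Rank every tier by rate: P25/first 31 > P39/first 29 > P39/second 28 > P24/first 27 > P24/second 20 > P2/first 15 > P36/first 10 > P25/second 9 > P2/second 8 > P36/second 3.
P25 first at 31: fill all 2 — 23 left.
P39 first at 29: fill all 5 — 18 left.
Fill P39 second block (4 at 28) — 14 left.
P24 first at 27: fill all 6 — 8 left.
P24 second at 20: only 8 left, fill 8.
Total = 31×2 + 29×5 + 28×4 + 27×6 + 20×8 = 641.

641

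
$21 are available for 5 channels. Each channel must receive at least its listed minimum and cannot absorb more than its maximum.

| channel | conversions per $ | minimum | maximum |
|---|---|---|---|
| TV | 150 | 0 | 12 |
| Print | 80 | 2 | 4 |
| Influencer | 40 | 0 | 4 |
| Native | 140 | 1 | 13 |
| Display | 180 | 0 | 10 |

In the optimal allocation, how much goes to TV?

Meeting every minimum uses 0+2+0+1+0 = 3 $, leaving 18.
Rank by conversions per $: Display 180 > TV 150 > Native 140 > Print 80 > Influencer 40.
Give Display 10 more to hit its cap of 10 ; 8 left.
TV has room for 12 more but only 8 remain, so it gets 8.

8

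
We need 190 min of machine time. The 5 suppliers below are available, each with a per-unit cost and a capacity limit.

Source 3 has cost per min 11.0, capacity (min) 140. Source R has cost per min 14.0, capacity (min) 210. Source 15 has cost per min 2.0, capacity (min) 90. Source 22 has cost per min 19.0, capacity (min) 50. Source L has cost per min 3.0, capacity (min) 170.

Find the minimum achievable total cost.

480

Cheapest first:
Source 15 (2.0): use full 90 ; 100 min to go.
Take 100 from Source L at 3.0 to finish.
Source 3, Source R, Source 22: unused.
Cost = 90×2.0 + 100×3.0 = 480.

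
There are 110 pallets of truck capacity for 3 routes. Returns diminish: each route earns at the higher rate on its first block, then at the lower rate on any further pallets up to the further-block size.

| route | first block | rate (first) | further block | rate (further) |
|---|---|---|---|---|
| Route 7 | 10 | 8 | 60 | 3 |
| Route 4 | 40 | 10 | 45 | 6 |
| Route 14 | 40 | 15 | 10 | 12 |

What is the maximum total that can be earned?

1260

Treat each block as its own option and order by rate: Route 14/first 15 > Route 14/second 12 > Route 4/first 10 > Route 7/first 8 > Route 4/second 6 > Route 7/second 3.
Route 14 first at 15: fill all 40 → 70 left.
Route 14/second (12): +10 → 60 left.
Route 4 first at 10: fill all 40 → 20 left.
Route 7/first (8): +10 → 10 left.
Route 4/second: +10 of 45 at 6; pool empty.
Total = 15×40 + 12×10 + 10×40 + 8×10 + 6×10 = 1260.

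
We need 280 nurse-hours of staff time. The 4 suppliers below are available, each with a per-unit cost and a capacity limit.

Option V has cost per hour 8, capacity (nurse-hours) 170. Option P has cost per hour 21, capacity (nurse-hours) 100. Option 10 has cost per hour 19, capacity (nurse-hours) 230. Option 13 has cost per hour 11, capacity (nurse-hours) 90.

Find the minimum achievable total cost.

Cheapest first:
Option V (8): use full 170 — 110 nurse-hours to go.
Option 13 at 11: take all 90 nurse-hours — 20 still needed.
Option 10 at 19: take 20 of its 230 — requirement met.
Option P: unused.
Cost = 170×8 + 90×11 + 20×19 = 2730.

2730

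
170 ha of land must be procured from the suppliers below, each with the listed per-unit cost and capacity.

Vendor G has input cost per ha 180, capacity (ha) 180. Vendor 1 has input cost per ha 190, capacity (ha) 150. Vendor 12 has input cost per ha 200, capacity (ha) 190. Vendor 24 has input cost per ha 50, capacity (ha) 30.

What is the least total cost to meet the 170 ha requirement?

26700

Fill from the cheapest supplier first.
Take 30 from Vendor 24 at 50 ; need 140 more.
Vendor G (180): take the remaining 140 ; done.
Vendor 1, Vendor 12: unused.
Cost = 30×50 + 140×180 = 26700.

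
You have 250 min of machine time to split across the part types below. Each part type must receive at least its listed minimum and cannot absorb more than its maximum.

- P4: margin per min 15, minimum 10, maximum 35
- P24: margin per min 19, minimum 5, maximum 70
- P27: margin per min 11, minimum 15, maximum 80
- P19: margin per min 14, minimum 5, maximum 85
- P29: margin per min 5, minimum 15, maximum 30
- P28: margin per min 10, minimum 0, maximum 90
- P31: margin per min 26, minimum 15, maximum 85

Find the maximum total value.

4725

Meeting every minimum uses 10+5+15+5+15+0+15 = 65 min, leaving 185.
Highest margin per min first: P31 26 > P24 19 > P4 15 > P19 14 > P27 11 > P28 10 > P29 5.
P31: +70 to 85 (cap) → 115 left.
Give P24 65 more to hit its cap of 70 → 50 left.
P4: +25 to 35 (cap) → 25 left.
P19 has room for 80 more but only 25 remain, so it gets 30.
Total = 15×35 + 19×70 + 11×15 + 14×30 + 5×15 + 26×85 = 4725.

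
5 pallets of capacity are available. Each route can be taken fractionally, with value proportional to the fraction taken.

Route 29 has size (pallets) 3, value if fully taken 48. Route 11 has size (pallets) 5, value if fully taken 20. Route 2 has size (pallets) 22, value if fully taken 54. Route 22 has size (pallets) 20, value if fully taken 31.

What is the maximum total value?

56

Best value per unit of size first: Route 29 48/3≈16, Route 11 20/5≈4, Route 2 54/22≈2.45, Route 22 31/20≈1.55.
All 3 pallets of Route 29 fit (value 48) ; 2 remain.
2 pallets left: a 2/5 share of Route 11 gives 20×2/5 = 8.
Total value = 56.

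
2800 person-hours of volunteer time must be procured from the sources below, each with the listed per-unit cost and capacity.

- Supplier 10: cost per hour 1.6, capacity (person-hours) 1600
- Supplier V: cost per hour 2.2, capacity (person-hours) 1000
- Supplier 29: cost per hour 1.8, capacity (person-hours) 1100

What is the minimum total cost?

Cheapest first:
Supplier 10 at 1.6: take all 1600 person-hours → 1200 still needed.
Supplier 29 (1.8): use full 1100 → 100 person-hours to go.
Supplier V (2.2): take the remaining 100 → done.
Cost = 1600×1.6 + 1100×1.8 + 100×2.2 = 4760.

4760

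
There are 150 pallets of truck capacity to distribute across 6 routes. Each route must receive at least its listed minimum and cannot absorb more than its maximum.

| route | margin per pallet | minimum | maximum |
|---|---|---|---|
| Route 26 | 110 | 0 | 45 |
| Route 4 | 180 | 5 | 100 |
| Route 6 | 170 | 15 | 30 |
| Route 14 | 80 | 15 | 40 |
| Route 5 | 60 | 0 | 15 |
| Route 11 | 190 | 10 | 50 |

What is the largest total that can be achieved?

Meeting every minimum uses 0+5+15+15+0+10 = 45 pallets, leaving 105.
Rank by margin per pallet: Route 11 190 > Route 4 180 > Route 6 170 > Route 26 110 > Route 14 80 > Route 5 60.
Route 11 takes 40 more to reach its cap of 50 — 65 left.
Route 4: +65 (room for 95) → 70. Pool exhausted.
Total = 180×70 + 170×15 + 80×15 + 190×50 = 25850.

25850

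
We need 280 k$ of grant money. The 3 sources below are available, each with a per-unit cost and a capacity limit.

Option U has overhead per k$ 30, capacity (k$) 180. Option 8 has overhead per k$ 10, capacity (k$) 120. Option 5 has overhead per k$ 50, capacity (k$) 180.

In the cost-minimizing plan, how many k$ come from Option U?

Use sources in increasing cost order.
Option 8 (10): use full 120 — 160 k$ to go.
Take 160 from Option U at 30 to finish.
Option 5: unused.

160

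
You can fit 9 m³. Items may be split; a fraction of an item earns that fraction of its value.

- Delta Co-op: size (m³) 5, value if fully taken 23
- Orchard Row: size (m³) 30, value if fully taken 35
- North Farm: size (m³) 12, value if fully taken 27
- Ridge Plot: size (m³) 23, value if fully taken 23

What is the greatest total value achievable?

32

Rank by value-to-size ratio: Delta Co-op 23/5≈4.6, North Farm 27/12≈2.25, Orchard Row 35/30≈1.17, Ridge Plot 23/23≈1.
All 5 m³ of Delta Co-op fit (value 23) ; 4 remain.
Only 4 m³ remain; take 4/12 of North Farm for value 27×4/12 = 9.
Total value = 32.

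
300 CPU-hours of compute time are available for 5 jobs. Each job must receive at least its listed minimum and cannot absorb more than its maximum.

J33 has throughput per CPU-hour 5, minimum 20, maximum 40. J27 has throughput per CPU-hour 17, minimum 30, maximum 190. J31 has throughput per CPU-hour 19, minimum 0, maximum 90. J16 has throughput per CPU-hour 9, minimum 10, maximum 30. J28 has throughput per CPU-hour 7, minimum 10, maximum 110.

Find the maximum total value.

4860

Meeting every minimum uses 20+30+0+10+10 = 70 CPU-hours, leaving 230.
Order the jobs by throughput per CPU-hour: J31 19 > J27 17 > J16 9 > J28 7 > J33 5.
Give J31 90 more to hit its cap of 90 → 140 left.
J27 has room for 160 more but only 140 remain, so it gets 170.
Total = 5×20 + 17×170 + 19×90 + 9×10 + 7×10 = 4860.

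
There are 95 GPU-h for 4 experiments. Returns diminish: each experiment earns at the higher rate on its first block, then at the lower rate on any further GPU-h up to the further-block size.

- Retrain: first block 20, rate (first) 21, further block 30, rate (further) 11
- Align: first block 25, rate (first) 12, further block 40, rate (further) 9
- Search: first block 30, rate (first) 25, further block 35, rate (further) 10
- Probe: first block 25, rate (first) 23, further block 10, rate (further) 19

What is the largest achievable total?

2055

Treat each block as its own option and order by rate: Search/first 25 > Probe/first 23 > Retrain/first 21 > Probe/second 19 > Align/first 12 > Retrain/second 11 > Search/second 10 > Align/second 9.
Fill Search first block (30 at 25) — 65 left.
Fill Probe first block (25 at 23) — 40 left.
Retrain/first (21): +20 — 20 left.
Probe second at 19: fill all 10 — 10 left.
10 remain; put them into Align first at 12.
Total = 25×30 + 23×25 + 21×20 + 19×10 + 12×10 = 2055.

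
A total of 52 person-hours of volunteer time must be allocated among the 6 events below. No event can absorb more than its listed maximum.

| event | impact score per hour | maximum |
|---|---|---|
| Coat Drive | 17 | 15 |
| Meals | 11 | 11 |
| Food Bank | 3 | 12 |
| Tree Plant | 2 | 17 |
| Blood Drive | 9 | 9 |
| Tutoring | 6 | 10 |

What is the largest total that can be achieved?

Order the events by impact score per hour: Coat Drive 17 > Meals 11 > Blood Drive 9 > Tutoring 6 > Food Bank 3 > Tree Plant 2.
Coat Drive: +15 to 15 (cap) — 37 left.
Meals takes 11 to reach its cap of 11 — 26 left.
Blood Drive: +9 to 9 (cap) — 17 left.
Tutoring takes 10 to reach its cap of 10 — 7 left.
Food Bank: +7 (room for 12) → 7. Pool exhausted.
Total = 17×15 + 11×11 + 3×7 + 9×9 + 6×10 = 538.

538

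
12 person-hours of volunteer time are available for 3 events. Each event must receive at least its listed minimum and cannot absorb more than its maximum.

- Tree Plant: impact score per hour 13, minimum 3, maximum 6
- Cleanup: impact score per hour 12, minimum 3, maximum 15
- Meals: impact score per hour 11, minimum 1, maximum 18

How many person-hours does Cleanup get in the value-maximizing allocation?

5

Meeting every minimum uses 3+3+1 = 7 person-hours, leaving 5.
Highest impact score per hour first: Tree Plant 13 > Cleanup 12 > Meals 11.
Tree Plant: +3 to 6 (cap) — 2 left.
Cleanup has room for 12 more but only 2 remain, so it gets 5.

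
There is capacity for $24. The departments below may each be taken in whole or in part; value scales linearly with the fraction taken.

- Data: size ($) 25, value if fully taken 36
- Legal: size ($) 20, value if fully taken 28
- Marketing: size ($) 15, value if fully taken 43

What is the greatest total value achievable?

Best value per unit of size first: Marketing 43/15≈2.87, Data 36/25≈1.44, Legal 28/20≈1.4.
All 15 $ of Marketing fit (value 43) ; 9 remain.
Only 9 $ remain; take 9/25 of Data for value 36×9/25 = 12.96.
Total value = 55.96.

55.96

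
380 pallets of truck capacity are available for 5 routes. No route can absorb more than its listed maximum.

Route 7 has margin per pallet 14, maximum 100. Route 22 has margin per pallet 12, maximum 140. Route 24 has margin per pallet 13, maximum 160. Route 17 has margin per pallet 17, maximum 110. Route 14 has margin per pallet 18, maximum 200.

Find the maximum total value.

6450

Rank by margin per pallet: Route 14 18 > Route 17 17 > Route 7 14 > Route 24 13 > Route 22 12.
Give Route 14 200 to hit its cap of 200 ; 180 left.
Route 17 takes 110 to reach its cap of 110 ; 70 left.
Route 7 has room for 100 but only 70 remain, so it gets 70.
Total = 14×70 + 17×110 + 18×200 = 6450.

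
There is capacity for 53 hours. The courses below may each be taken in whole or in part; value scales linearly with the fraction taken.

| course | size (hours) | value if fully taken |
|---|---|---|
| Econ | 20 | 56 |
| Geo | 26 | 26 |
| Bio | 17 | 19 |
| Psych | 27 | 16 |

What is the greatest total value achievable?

91

Sort by value density: Econ 56/20≈2.8, Bio 19/17≈1.12, Geo 26/26≈1, Psych 16/27≈0.593.
Econ: take in full, 20 hours for value 56 — 33 left.
Take all of Bio (17 hours, value 19) — 16 hours left.
Fill the last 16 hours with part of Geo: 16/26 of it earns 16.
Total value = 91.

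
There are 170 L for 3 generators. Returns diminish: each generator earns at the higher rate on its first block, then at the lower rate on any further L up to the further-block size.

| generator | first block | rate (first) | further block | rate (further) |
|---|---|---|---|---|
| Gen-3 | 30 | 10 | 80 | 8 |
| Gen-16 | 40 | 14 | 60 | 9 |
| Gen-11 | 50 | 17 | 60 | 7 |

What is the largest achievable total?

2160

Rank every tier by rate: Gen-11/first 17 > Gen-16/first 14 > Gen-3/first 10 > Gen-16/second 9 > Gen-3/second 8 > Gen-11/second 7.
Gen-11 first at 17: fill all 50 — 120 left.
Fill Gen-16 first block (40 at 14) — 80 left.
Gen-3 first at 10: fill all 30 — 50 left.
Gen-16 second at 9: only 50 left, fill 50.
Total = 17×50 + 14×40 + 10×30 + 9×50 = 2160.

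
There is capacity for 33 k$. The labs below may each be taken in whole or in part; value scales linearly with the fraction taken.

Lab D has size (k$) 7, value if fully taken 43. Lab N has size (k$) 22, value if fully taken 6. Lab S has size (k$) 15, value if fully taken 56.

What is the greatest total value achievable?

102

Sort by value density: Lab D 43/7≈6.14, Lab S 56/15≈3.73, Lab N 6/22≈0.273.
All 7 k$ of Lab D fit (value 43) ; 26 remain.
Lab S: take in full, 15 k$ for value 56 ; 11 left.
11 k$ left: a 11/22 share of Lab N gives 6×11/22 = 3.
Total value = 102.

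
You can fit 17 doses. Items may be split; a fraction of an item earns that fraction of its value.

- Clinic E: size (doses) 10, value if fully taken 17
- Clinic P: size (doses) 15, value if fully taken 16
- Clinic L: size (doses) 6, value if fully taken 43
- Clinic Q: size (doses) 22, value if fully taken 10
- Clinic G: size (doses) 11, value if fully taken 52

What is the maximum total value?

95

Sort by value density: Clinic L 43/6≈7.17, Clinic G 52/11≈4.73, Clinic E 17/10≈1.7, Clinic P 16/15≈1.07, Clinic Q 10/22≈0.455.
Clinic L: take in full, 6 doses for value 43 — 11 left.
All 11 doses of Clinic G fit (value 52) — 0 remain.
Total value = 95.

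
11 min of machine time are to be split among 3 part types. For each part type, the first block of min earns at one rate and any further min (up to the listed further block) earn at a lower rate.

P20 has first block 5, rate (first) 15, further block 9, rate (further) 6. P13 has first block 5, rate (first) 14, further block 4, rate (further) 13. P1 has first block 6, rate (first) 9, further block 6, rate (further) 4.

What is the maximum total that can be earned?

Rank every tier by rate: P20/first 15 > P13/first 14 > P13/second 13 > P1/first 9 > P20/second 6 > P1/second 4.
P20 first at 15: fill all 5 → 6 left.
P13 first at 14: fill all 5 → 1 left.
1 remain; put them into P13 second at 13.
Total = 15×5 + 14×5 + 13×1 = 158.

158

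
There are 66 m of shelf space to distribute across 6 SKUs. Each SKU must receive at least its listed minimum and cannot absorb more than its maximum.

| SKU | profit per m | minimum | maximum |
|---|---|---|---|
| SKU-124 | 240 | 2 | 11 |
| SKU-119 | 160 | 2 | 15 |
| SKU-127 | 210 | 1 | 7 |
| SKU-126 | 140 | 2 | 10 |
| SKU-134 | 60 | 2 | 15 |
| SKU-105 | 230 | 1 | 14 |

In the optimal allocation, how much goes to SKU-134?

9

Meeting every minimum uses 2+2+1+2+2+1 = 10 m, leaving 56.
Highest profit per m first: SKU-124 240 > SKU-105 230 > SKU-127 210 > SKU-119 160 > SKU-126 140 > SKU-134 60.
SKU-124 takes 9 more to reach its cap of 11 — 47 left.
SKU-105 takes 13 more to reach its cap of 14 — 34 left.
SKU-127: +6 to 7 (cap) — 28 left.
SKU-119: +13 to 15 (cap) — 15 left.
SKU-126 takes 8 more to reach its cap of 10 — 7 left.
SKU-134 has room for 13 more but only 7 remain, so it gets 9.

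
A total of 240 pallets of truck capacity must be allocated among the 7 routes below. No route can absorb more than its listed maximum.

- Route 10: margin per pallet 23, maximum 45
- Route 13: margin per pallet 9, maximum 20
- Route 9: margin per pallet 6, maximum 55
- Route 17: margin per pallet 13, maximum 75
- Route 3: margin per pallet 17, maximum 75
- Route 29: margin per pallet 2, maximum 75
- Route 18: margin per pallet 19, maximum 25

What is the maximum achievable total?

Order the routes by margin per pallet: Route 10 23 > Route 18 19 > Route 3 17 > Route 17 13 > Route 13 9 > Route 9 6 > Route 29 2.
Route 10 takes 45 to reach its cap of 45 ; 195 left.
Route 18 takes 25 to reach its cap of 25 ; 170 left.
Give Route 3 75 to hit its cap of 75 ; 95 left.
Give Route 17 75 to hit its cap of 75 ; 20 left.
Route 13: +20 to 20 (cap) ; 0 left.
Total = 23×45 + 9×20 + 13×75 + 17×75 + 19×25 = 3940.

3940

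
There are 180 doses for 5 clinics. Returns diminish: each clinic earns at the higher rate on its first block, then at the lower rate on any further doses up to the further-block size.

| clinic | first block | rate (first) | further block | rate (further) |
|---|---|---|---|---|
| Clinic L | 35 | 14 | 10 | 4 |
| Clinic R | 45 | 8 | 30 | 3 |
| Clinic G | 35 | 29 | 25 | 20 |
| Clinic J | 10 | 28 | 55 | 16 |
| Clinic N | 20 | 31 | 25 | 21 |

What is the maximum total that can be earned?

3960

Treat each block as its own option and order by rate: Clinic N/first 31 > Clinic G/first 29 > Clinic J/first 28 > Clinic N/second 21 > Clinic G/second 20 > Clinic J/second 16 > Clinic L/first 14 > Clinic R/first 8 > Clinic L/second 4 > Clinic R/second 3.
Fill Clinic N first block (20 at 31) — 160 left.
Fill Clinic G first block (35 at 29) — 125 left.
Clinic J first at 28: fill all 10 — 115 left.
Clinic N/second (21): +25 — 90 left.
Fill Clinic G second block (25 at 20) — 65 left.
Clinic J second at 16: fill all 55 — 10 left.
Clinic L first at 14: only 10 left, fill 10.
Total = 31×20 + 29×35 + 28×10 + 21×25 + 20×25 + 16×55 + 14×10 = 3960.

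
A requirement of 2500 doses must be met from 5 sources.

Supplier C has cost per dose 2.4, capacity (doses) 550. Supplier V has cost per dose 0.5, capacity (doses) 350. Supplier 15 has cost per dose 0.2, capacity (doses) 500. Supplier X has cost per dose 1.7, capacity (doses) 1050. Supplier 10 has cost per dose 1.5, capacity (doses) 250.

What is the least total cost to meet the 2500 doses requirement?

Use sources in increasing cost order.
Supplier 15 (0.2): use full 500 → 2000 doses to go.
Take 350 from Supplier V at 0.5 → need 1650 more.
Supplier 10 (1.5): use full 250 → 1400 doses to go.
Supplier X (1.7): use full 1050 → 350 doses to go.
Supplier C (2.4): take the remaining 350 → done.
Cost = 500×0.2 + 350×0.5 + 250×1.5 + 1050×1.7 + 350×2.4 = 3275.

3275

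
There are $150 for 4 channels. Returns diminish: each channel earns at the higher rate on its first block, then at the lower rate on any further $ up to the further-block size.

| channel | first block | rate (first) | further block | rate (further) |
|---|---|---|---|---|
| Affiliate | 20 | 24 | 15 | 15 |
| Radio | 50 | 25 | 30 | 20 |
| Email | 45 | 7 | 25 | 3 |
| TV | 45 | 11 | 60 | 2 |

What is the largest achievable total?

2940

Rank every tier by rate: Radio/T1 25 > Affiliate/T1 24 > Radio/T2 20 > Affiliate/T2 15 > TV/T1 11 > Email/T1 7 > Email/T2 3 > TV/T2 2.
Fill Radio T1 block (50 at 25) — 100 left.
Affiliate/T1 (24): +20 — 80 left.
Radio T2 at 20: fill all 30 — 50 left.
Fill Affiliate T2 block (15 at 15) — 35 left.
TV/T1: +35 of 45 at 11; pool empty.
Total = 25×50 + 24×20 + 20×30 + 15×15 + 11×35 = 2940.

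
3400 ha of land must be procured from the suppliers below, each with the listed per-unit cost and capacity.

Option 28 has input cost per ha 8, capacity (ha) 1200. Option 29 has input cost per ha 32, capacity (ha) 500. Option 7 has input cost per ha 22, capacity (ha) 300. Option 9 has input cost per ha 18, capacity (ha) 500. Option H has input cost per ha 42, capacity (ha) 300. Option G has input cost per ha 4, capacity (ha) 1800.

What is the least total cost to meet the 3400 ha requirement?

24000

Cheapest first:
Option G (4): use full 1800 ; 1600 ha to go.
Option 28 at 8: take all 1200 ha ; 400 still needed.
Take 400 from Option 9 at 18 to finish.
Option 7, Option 29, Option H: unused.
Cost = 1800×4 + 1200×8 + 400×18 = 24000.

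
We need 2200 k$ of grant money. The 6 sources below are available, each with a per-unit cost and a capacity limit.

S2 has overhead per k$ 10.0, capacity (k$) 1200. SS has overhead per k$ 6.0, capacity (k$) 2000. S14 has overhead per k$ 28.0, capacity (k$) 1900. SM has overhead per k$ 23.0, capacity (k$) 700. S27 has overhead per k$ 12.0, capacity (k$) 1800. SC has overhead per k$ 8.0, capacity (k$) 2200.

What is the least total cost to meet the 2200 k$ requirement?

13600

Cheapest first:
SS (6.0): use full 2000 → 200 k$ to go.
Take 200 from SC at 8.0 to finish.
S2, S27, SM, S14: unused.
Cost = 2000×6.0 + 200×8.0 = 13600.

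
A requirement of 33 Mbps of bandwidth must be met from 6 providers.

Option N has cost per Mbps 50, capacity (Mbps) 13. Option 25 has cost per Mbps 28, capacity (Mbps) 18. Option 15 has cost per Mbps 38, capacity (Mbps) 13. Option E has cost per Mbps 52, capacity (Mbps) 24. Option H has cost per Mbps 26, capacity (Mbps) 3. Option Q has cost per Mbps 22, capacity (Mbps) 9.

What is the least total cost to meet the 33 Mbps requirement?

894

Fill from the cheapest provider first.
Take 9 from Option Q at 22 → need 24 more.
Option H at 26: take all 3 Mbps → 21 still needed.
Option 25 at 28: take all 18 Mbps → 3 still needed.
Take 3 from Option 15 at 38 to finish.
Option N, Option E: unused.
Cost = 9×22 + 3×26 + 18×28 + 3×38 = 894.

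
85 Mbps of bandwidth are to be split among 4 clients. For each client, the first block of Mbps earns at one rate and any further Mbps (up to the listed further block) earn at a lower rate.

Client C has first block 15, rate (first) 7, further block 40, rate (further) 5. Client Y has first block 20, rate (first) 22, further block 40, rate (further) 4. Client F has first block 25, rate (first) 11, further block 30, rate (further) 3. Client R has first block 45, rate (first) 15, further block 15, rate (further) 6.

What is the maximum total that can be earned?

Order all 8 blocks by rate: Client Y/T1 22 > Client R/T1 15 > Client F/T1 11 > Client C/T1 7 > Client R/T2 6 > Client C/T2 5 > Client Y/T2 4 > Client F/T2 3.
Fill Client Y T1 block (20 at 22) ; 65 left.
Fill Client R T1 block (45 at 15) ; 20 left.
Client F/T1: +20 of 25 at 11; pool empty.
Total = 22×20 + 15×45 + 11×20 = 1335.

1335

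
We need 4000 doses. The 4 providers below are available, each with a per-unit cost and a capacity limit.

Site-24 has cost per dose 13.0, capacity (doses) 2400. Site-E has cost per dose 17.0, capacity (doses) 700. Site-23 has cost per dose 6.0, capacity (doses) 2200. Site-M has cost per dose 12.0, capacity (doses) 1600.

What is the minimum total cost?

35000

Use providers in increasing cost order.
Site-23 at 6.0: take all 2200 doses — 1800 still needed.
Site-M (12.0): use full 1600 — 200 doses to go.
Site-24 at 13.0: take 200 of its 2400 — requirement met.
Site-E: unused.
Cost = 2200×6.0 + 1600×12.0 + 200×13.0 = 35000.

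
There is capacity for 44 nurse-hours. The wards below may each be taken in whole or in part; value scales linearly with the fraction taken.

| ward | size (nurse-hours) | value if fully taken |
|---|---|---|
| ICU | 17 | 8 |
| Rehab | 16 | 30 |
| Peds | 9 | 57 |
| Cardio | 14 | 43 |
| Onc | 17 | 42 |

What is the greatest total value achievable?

149.5

Rank by value-to-size ratio: Peds 57/9≈6.33, Cardio 43/14≈3.07, Onc 42/17≈2.47, Rehab 30/16≈1.88, ICU 8/17≈0.471.
Peds: take in full, 9 nurse-hours for value 57 ; 35 left.
Take all of Cardio (14 nurse-hours, value 43) ; 21 nurse-hours left.
Onc: take in full, 17 nurse-hours for value 42 ; 4 left.
Fill the last 4 nurse-hours with part of Rehab: 4/16 of it earns 7.5.
Total value = 149.5.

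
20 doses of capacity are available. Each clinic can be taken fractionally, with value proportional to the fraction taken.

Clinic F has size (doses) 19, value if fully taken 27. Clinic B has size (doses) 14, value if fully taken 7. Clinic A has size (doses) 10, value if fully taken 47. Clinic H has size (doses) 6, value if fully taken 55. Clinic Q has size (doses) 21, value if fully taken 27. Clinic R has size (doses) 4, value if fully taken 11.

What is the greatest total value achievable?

113

Rank by value-to-size ratio: Clinic H 55/6≈9.17, Clinic A 47/10≈4.7, Clinic R 11/4≈2.75, Clinic F 27/19≈1.42, Clinic Q 27/21≈1.29, Clinic B 7/14≈0.5.
Clinic H: take in full, 6 doses for value 55 → 14 left.
Take all of Clinic A (10 doses, value 47) → 4 doses left.
Take all of Clinic R (4 doses, value 11) → 0 doses left.
Total value = 113.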